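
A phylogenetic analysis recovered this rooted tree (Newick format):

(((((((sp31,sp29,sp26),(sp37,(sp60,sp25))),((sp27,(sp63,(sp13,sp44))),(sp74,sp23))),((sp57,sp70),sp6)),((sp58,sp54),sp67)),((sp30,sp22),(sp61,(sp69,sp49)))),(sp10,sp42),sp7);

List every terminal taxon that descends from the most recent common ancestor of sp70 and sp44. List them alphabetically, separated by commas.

Tracing sp70: it sits inside (sp57,sp70).
Tracing sp44: it sits inside (sp13,sp44).
The smallest clade enclosing both is ((((sp31,sp29,sp26),(sp37,(sp60,sp25))),((sp27,(sp63,(sp13,sp44))),(sp74,sp23))),((sp57,sp70),sp6)); the answer is its 15 terminal taxa in alphabetical order.

sp13, sp23, sp25, sp26, sp27, sp29, sp31, sp37, sp44, sp57, sp6, sp60, sp63, sp70, sp74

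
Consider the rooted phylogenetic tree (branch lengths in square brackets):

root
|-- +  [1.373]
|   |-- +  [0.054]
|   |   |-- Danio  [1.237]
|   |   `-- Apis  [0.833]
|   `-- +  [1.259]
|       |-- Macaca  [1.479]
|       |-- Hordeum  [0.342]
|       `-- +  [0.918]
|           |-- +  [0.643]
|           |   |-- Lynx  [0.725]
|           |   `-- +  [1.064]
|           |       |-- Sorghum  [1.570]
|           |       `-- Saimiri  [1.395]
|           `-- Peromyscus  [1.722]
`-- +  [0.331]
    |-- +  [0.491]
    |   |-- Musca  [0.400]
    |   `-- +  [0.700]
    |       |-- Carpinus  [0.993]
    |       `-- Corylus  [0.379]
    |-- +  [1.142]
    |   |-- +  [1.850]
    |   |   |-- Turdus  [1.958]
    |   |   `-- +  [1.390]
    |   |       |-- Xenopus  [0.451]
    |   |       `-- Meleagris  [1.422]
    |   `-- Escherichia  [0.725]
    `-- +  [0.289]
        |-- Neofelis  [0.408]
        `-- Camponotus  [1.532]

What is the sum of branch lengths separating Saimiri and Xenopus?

The path runs Saimiri → … → MRCA → … → Xenopus; the MRCA is the root of the tree.
Branch lengths along that path: 1.395 + 1.064 + 0.643 + 0.918 + 1.259 + 1.373 + 0.331 + 1.142 + 1.850 + 1.390 + 0.451 = 11.816.

11.816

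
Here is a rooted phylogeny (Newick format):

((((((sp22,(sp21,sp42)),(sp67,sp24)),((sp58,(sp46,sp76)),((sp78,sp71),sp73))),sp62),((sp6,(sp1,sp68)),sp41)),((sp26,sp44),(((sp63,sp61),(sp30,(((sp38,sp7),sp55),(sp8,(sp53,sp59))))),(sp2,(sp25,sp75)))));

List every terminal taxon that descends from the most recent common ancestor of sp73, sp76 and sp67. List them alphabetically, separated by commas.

sp21, sp22, sp24, sp42, sp46, sp58, sp67, sp71, sp73, sp76, sp78

Tracing sp73: it sits inside ((sp78,sp71),sp73).
Tracing sp76: it sits inside (sp46,sp76).
Tracing sp67: it sits inside (sp67,sp24).
The smallest clade enclosing all 3 is (((sp22,(sp21,sp42)),(sp67,sp24)),((sp58,(sp46,sp76)),((sp78,sp71),sp73))); the answer is its 11 terminal taxa in alphabetical order.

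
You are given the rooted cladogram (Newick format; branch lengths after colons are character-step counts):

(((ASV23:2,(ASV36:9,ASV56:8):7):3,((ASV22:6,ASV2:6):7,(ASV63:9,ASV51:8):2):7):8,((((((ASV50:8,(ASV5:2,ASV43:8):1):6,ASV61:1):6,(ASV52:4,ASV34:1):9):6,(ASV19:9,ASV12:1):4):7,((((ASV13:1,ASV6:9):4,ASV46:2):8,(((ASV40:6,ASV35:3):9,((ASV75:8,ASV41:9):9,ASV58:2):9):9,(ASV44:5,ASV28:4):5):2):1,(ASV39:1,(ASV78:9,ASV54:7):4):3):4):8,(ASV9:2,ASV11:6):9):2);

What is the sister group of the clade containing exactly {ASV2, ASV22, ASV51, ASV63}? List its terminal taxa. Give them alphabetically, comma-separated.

ASV23, ASV36, ASV56

The clade containing exactly {ASV2, ASV22, ASV51, ASV63} attaches to the tree at the node subtending ((ASV23,(ASV36,ASV56)),((ASV22,ASV2),(ASV63,ASV51))).
The other lineage descending from that same node — the sister group — is (ASV23,(ASV36,ASV56)); its 3 tips in alphabetical order are the answer.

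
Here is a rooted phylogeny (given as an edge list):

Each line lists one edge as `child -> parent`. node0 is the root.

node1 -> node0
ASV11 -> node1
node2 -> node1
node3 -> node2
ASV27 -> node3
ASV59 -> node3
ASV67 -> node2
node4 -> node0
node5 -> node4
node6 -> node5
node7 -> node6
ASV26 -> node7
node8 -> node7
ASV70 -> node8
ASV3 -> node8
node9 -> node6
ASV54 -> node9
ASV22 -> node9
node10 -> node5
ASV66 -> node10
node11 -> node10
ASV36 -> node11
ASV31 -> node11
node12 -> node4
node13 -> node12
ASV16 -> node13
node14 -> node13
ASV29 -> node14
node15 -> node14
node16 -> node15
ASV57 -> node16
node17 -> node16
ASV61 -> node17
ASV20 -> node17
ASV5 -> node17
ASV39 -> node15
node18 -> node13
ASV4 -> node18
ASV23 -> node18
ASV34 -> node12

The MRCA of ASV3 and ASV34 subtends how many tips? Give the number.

The MRCA of ASV3 and ASV34 is the node subtending ((((ASV26,(ASV70,ASV3)),(ASV54,ASV22)),(ASV66,(ASV36,ASV31))),((ASV16,(ASV29,((ASV57,(ASV61,ASV20,ASV5)),ASV39)),(ASV4,ASV23)),ASV34)).
That clade contains 18 terminal taxa: ASV16, ASV20, ASV22, ASV23, ASV26, ASV29, ASV3, ASV31, ASV34, ASV36, ASV39, ASV4, ASV5, ASV54, ASV57, ASV61, ASV66, ASV70.

18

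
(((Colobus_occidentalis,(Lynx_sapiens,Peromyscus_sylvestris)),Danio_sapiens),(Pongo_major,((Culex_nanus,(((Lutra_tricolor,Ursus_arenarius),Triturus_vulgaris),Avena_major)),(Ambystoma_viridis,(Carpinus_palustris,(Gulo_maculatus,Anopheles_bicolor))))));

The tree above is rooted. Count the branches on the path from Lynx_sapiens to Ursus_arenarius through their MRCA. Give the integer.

11

The MRCA of Lynx_sapiens and Ursus_arenarius is the root of the tree.
From Lynx_sapiens up to that node: 4 branches. From Ursus_arenarius up to the same node: 7 branches. Total: 4 + 7 = 11.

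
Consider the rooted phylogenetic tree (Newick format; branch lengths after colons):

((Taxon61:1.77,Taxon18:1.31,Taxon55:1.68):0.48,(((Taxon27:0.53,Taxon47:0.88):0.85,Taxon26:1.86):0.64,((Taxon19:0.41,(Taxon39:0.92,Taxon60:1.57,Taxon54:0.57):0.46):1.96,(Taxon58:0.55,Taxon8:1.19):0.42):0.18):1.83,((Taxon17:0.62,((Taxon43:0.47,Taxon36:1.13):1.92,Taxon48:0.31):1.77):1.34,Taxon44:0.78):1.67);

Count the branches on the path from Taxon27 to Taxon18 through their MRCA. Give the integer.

6

The MRCA of Taxon27 and Taxon18 is the root of the tree.
From Taxon27 up to that node: 4 branches. From Taxon18 up to the same node: 2 branches. Total: 4 + 2 = 6.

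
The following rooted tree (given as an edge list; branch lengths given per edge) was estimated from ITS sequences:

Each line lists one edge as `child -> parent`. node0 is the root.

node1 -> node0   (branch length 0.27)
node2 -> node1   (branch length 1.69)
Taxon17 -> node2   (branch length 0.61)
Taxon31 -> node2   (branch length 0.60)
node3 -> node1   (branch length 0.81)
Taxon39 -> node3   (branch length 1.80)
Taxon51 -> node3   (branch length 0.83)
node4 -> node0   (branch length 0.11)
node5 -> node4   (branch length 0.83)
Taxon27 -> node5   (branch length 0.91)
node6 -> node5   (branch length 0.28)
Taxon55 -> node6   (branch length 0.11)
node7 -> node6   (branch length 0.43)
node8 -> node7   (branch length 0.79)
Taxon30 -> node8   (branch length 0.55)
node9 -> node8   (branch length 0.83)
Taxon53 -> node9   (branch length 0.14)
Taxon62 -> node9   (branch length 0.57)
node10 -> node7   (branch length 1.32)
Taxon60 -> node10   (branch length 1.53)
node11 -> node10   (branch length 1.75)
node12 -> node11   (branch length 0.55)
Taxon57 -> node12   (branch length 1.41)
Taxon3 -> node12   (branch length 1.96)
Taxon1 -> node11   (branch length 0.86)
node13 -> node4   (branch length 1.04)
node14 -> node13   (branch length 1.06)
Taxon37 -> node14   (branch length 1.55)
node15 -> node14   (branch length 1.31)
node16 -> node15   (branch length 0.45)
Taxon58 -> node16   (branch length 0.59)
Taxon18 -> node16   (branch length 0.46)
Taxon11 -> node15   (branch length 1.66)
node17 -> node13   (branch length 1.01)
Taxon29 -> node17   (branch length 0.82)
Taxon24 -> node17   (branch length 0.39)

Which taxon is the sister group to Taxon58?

Taxon18

Taxon58 attaches to the tree at the node subtending (Taxon58,Taxon18).
The other lineage descending from that same node — the sister group — is the single tip Taxon18.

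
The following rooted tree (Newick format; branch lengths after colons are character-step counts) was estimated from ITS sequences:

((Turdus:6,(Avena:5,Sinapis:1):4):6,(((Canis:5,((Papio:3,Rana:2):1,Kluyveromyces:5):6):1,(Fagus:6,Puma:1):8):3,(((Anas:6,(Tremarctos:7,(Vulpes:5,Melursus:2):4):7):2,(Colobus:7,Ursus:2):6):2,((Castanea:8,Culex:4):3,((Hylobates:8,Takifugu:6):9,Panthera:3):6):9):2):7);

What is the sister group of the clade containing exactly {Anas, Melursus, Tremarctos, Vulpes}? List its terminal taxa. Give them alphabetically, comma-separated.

The clade containing exactly {Anas, Melursus, Tremarctos, Vulpes} attaches to the tree at the node subtending ((Anas,(Tremarctos,(Vulpes,Melursus))),(Colobus,Ursus)).
The other lineage descending from that same node — the sister group — is (Colobus,Ursus); its 2 tips in alphabetical order are the answer.

Colobus, Ursus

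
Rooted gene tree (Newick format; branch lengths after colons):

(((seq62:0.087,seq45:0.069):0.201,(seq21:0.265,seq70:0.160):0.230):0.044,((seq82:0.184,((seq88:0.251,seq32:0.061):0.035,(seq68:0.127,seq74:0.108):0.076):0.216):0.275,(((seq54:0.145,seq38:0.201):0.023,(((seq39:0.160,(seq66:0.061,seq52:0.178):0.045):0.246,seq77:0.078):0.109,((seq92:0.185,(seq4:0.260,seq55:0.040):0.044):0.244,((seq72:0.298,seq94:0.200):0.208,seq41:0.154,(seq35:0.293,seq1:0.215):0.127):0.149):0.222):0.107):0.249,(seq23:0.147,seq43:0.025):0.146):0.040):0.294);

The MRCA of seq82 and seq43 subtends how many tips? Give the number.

21

The MRCA of seq82 and seq43 is the node subtending ((seq82,((seq88,seq32),(seq68,seq74))),(((seq54,seq38),(((seq39,(seq66,seq52)),seq77),((seq92,(seq4,seq55)),((seq72,seq94),seq41,(seq35,seq1))))),(seq23,seq43))).
That clade contains 21 terminal taxa: seq1, seq23, seq32, seq35, seq38, seq39, seq4, seq41, seq43, seq52, seq54, seq55, seq66, seq68, seq72, seq74, seq77, seq82, seq88, seq92, seq94.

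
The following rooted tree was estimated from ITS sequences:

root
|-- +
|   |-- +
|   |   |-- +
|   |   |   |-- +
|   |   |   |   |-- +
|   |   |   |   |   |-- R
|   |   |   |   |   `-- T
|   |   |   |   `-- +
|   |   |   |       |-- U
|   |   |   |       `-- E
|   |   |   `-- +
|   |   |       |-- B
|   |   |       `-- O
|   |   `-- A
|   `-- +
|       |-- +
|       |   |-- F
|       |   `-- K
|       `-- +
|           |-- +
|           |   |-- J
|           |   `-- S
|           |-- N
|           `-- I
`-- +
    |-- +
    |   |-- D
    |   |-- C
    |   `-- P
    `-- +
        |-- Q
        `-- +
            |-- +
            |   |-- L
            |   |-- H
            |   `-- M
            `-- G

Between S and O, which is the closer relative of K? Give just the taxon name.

S

The MRCA of K and S subtends ((F,K),((J,S),N,I)) (6 taxa).
The MRCA of K and O subtends (((((R,T),(U,E)),(B,O)),A),((F,K),((J,S),N,I))) (13 taxa).
The first is nested inside the second, so K shares a more recent common ancestor with S.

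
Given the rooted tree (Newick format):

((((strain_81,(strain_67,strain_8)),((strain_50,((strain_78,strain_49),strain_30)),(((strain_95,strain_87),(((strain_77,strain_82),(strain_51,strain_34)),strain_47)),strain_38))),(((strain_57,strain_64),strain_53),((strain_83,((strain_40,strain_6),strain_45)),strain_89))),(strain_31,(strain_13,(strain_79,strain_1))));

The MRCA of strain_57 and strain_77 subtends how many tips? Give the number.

The MRCA of strain_57 and strain_77 is the node subtending (((strain_81,(strain_67,strain_8)),((strain_50,((strain_78,strain_49),strain_30)),(((strain_95,strain_87),(((strain_77,strain_82),(strain_51,strain_34)),strain_47)),strain_38))),(((strain_57,strain_64),strain_53),((strain_83,((strain_40,strain_6),strain_45)),strain_89))).
That clade contains 23 terminal taxa: strain_30, strain_34, strain_38, strain_40, strain_45, strain_47, strain_49, strain_50, strain_51, strain_53, strain_57, strain_6, strain_64, strain_67, strain_77, strain_78, strain_8, strain_81, strain_82, strain_83, strain_87, strain_89, strain_95.

23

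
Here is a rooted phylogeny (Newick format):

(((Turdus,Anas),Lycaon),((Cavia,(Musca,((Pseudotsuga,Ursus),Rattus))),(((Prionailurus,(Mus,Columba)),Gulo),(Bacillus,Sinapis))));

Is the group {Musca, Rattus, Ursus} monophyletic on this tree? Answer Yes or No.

No

The MRCA of the listed taxa subtends (Musca,((Pseudotsuga,Ursus),Rattus)).
That clade also contains Pseudotsuga, which is not in the proposed group, so the group is not monophyletic.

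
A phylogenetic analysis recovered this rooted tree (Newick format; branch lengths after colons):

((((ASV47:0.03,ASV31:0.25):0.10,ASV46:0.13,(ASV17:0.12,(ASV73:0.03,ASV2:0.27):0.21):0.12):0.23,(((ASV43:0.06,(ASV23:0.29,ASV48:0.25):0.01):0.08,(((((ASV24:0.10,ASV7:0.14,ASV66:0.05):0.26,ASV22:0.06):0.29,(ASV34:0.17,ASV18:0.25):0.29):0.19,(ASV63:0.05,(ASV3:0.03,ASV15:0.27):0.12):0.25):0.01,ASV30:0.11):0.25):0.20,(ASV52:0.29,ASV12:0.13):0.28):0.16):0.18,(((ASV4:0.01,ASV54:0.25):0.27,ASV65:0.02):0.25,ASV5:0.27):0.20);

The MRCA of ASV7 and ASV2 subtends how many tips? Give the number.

The MRCA of ASV7 and ASV2 is the node subtending (((ASV47,ASV31),ASV46,(ASV17,(ASV73,ASV2))),(((ASV43,(ASV23,ASV48)),(((((ASV24,ASV7,ASV66),ASV22),(ASV34,ASV18)),(ASV63,(ASV3,ASV15))),ASV30)),(ASV52,ASV12))).
That clade contains 21 terminal taxa: ASV12, ASV15, ASV17, ASV18, ASV2, ASV22, ASV23, ASV24, ASV3, ASV30, ASV31, ASV34, ASV43, ASV46, ASV47, ASV48, ASV52, ASV63, ASV66, ASV7, ASV73.

21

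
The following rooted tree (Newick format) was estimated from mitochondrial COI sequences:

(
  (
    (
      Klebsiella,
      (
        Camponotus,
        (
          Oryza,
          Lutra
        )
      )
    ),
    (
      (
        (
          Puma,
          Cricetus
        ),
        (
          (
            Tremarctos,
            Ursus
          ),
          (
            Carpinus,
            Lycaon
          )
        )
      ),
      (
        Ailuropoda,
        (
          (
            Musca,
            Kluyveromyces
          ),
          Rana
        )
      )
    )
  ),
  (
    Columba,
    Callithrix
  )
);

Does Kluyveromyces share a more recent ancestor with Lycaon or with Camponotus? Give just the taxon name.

Lycaon

The MRCA of Kluyveromyces and Lycaon subtends (((Puma,Cricetus),((Tremarctos,Ursus),(Carpinus,Lycaon))),(Ailuropoda,((Musca,Kluyveromyces),Rana))) (10 taxa).
The MRCA of Kluyveromyces and Camponotus subtends ((Klebsiella,(Camponotus,(Oryza,Lutra))),(((Puma,Cricetus),((Tremarctos,Ursus),(Carpinus,Lycaon))),(Ailuropoda,((Musca,Kluyveromyces),Rana)))) (14 taxa).
The first is nested inside the second, so Kluyveromyces shares a more recent common ancestor with Lycaon.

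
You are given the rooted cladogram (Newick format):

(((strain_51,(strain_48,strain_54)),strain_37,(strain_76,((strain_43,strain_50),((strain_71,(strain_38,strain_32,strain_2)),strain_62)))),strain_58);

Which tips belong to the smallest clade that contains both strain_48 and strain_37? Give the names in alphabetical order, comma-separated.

strain_2, strain_32, strain_37, strain_38, strain_43, strain_48, strain_50, strain_51, strain_54, strain_62, strain_71, strain_76

Tracing strain_48: it sits inside (strain_48,strain_54).
Tracing strain_37: it sits inside ((strain_51,(strain_48,strain_54)),strain_37,(strain_76,((strain_43,strain_50),((strain_71,(strain_38,strain_32,strain_2)),strain_62)))).
The smallest clade enclosing both is ((strain_51,(strain_48,strain_54)),strain_37,(strain_76,((strain_43,strain_50),((strain_71,(strain_38,strain_32,strain_2)),strain_62)))); the answer is its 12 terminal taxa in alphabetical order.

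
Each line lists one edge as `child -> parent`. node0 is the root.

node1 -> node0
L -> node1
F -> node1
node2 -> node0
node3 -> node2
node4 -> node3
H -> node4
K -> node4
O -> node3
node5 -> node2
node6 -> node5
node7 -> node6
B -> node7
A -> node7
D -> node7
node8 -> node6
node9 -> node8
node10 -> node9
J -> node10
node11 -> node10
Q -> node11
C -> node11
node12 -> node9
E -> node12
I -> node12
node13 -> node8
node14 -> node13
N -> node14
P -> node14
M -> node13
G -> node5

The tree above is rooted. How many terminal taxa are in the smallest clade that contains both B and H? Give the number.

15

The MRCA of B and H is the node subtending (((H,K),O),(((B,A,D),(((J,(Q,C)),(E,I)),((N,P),M))),G)).
That clade contains 15 terminal taxa: A, B, C, D, E, G, H, I, J, K, M, N, O, P, Q.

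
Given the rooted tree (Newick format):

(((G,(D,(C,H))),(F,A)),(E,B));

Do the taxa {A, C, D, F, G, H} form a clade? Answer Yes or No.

The most recent common ancestor of these taxa subtends ((G,(D,(C,H))),(F,A)).
That clade has exactly 6 tips — every listed taxon and nothing else — so the group is monophyletic.

Yes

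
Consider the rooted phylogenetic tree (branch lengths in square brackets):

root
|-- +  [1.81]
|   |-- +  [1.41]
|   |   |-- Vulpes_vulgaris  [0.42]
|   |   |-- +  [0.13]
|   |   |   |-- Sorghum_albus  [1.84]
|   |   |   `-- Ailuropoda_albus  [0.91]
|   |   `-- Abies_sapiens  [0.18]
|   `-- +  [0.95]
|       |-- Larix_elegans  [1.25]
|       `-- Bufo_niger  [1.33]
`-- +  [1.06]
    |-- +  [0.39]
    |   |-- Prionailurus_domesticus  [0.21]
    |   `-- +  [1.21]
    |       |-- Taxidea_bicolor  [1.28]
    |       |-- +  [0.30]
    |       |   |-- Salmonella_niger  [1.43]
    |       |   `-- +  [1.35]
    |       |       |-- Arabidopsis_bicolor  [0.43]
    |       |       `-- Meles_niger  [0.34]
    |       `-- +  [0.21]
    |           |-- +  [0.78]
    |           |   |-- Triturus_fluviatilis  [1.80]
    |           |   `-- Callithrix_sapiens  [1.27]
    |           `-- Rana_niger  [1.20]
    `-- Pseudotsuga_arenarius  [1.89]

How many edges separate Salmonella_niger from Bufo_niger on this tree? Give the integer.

8

The MRCA of Salmonella_niger and Bufo_niger is the root of the tree.
From Salmonella_niger up to that node: 5 branches. From Bufo_niger up to the same node: 3 branches. Total: 5 + 3 = 8.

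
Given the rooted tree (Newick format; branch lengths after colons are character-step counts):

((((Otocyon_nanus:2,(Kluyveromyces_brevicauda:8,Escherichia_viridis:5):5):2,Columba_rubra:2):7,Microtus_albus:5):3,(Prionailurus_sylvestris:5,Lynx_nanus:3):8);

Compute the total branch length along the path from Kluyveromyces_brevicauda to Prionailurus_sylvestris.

The path runs Kluyveromyces_brevicauda → … → MRCA → … → Prionailurus_sylvestris; the MRCA is the root of the tree.
Branch lengths along that path: 8 + 5 + 2 + 7 + 3 + 8 + 5 = 38.

38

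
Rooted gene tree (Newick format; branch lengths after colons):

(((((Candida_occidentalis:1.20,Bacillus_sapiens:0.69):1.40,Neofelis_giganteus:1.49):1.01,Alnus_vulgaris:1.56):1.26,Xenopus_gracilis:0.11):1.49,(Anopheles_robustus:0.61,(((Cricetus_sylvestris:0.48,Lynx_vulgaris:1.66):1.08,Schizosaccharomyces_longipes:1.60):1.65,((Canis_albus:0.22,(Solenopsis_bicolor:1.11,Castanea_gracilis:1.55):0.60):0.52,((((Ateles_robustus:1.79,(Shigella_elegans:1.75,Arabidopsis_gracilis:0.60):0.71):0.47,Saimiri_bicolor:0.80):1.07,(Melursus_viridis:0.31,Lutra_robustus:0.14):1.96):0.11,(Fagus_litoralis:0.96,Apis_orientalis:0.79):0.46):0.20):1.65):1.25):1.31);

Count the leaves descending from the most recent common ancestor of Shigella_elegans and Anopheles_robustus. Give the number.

The MRCA of Shigella_elegans and Anopheles_robustus is the node subtending (Anopheles_robustus,(((Cricetus_sylvestris,Lynx_vulgaris),Schizosaccharomyces_longipes),((Canis_albus,(Solenopsis_bicolor,Castanea_gracilis)),((((Ateles_robustus,(Shigella_elegans,Arabidopsis_gracilis)),Saimiri_bicolor),(Melursus_viridis,Lutra_robustus)),(Fagus_litoralis,Apis_orientalis))))).
That clade contains 15 terminal taxa: Anopheles_robustus, Apis_orientalis, Arabidopsis_gracilis, Ateles_robustus, Canis_albus, Castanea_gracilis, Cricetus_sylvestris, Fagus_litoralis, Lutra_robustus, Lynx_vulgaris, Melursus_viridis, Saimiri_bicolor, Schizosaccharomyces_longipes, Shigella_elegans, Solenopsis_bicolor.

15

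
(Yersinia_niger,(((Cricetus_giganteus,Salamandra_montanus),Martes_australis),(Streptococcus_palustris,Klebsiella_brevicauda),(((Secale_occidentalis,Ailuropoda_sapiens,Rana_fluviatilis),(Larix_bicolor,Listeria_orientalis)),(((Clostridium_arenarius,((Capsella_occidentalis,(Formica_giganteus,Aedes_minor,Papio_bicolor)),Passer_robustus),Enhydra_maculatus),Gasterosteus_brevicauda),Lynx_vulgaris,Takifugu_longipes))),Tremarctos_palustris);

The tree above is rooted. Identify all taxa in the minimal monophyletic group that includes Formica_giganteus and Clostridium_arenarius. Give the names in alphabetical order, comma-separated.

Aedes_minor, Capsella_occidentalis, Clostridium_arenarius, Enhydra_maculatus, Formica_giganteus, Papio_bicolor, Passer_robustus

Tracing Formica_giganteus: it sits inside (Formica_giganteus,Aedes_minor,Papio_bicolor).
Tracing Clostridium_arenarius: it sits inside (Clostridium_arenarius,((Capsella_occidentalis,(Formica_giganteus,Aedes_minor,Papio_bicolor)),Passer_robustus),Enhydra_maculatus).
The smallest clade enclosing both is (Clostridium_arenarius,((Capsella_occidentalis,(Formica_giganteus,Aedes_minor,Papio_bicolor)),Passer_robustus),Enhydra_maculatus); the answer is its 7 terminal taxa in alphabetical order.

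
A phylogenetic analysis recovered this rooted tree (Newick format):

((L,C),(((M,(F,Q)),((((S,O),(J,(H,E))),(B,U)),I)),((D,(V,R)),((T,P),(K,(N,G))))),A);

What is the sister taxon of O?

S

O attaches to the tree at the node subtending (S,O).
The other lineage descending from that same node — the sister group — is the single tip S.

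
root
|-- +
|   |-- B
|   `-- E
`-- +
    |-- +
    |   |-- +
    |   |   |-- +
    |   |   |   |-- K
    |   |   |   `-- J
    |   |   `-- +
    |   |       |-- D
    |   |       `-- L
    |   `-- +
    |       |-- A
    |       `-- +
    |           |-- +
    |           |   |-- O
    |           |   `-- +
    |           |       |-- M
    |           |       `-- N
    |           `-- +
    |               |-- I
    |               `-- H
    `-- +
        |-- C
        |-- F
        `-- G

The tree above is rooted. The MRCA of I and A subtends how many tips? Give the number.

The MRCA of I and A is the node subtending (A,((O,(M,N)),(I,H))).
That clade contains 6 terminal taxa: A, H, I, M, N, O.

6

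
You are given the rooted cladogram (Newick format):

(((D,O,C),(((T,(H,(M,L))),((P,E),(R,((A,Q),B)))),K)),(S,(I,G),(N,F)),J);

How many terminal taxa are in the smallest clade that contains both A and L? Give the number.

The MRCA of A and L is the node subtending ((T,(H,(M,L))),((P,E),(R,((A,Q),B)))).
That clade contains 10 terminal taxa: A, B, E, H, L, M, P, Q, R, T.

10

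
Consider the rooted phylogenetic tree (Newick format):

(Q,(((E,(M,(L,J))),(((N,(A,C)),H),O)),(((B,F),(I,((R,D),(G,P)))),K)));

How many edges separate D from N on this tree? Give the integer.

The MRCA of D and N is the node subtending (((E,(M,(L,J))),(((N,(A,C)),H),O)),(((B,F),(I,((R,D),(G,P)))),K)).
From D up to that node: 6 branches. From N up to the same node: 5 branches. Total: 6 + 5 = 11.

11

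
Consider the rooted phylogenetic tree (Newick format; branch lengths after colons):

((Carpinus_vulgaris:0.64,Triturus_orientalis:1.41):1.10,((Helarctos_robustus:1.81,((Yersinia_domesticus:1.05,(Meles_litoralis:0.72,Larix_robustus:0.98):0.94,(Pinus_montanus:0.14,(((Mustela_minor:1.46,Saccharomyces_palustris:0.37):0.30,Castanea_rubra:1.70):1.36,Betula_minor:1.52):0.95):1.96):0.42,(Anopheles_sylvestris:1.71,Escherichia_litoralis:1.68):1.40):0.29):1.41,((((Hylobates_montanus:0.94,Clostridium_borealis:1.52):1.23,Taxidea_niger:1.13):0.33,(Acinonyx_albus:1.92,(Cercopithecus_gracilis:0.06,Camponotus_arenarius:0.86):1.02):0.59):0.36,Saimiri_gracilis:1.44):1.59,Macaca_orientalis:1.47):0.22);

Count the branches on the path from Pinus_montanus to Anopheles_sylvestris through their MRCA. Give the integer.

5

The MRCA of Pinus_montanus and Anopheles_sylvestris is the node subtending ((Yersinia_domesticus,(Meles_litoralis,Larix_robustus),(Pinus_montanus,(((Mustela_minor,Saccharomyces_palustris),Castanea_rubra),Betula_minor))),(Anopheles_sylvestris,Escherichia_litoralis)).
From Pinus_montanus up to that node: 3 branches. From Anopheles_sylvestris up to the same node: 2 branches. Total: 3 + 2 = 5.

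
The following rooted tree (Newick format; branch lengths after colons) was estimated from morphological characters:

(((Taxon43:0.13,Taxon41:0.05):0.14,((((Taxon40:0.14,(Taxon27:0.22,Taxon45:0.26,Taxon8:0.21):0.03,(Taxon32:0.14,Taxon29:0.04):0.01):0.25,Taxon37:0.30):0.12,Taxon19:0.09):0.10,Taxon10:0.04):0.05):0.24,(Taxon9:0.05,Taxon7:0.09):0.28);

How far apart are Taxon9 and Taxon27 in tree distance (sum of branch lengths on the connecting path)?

The path runs Taxon9 → … → MRCA → … → Taxon27; the MRCA is the root of the tree.
Branch lengths along that path: 0.05 + 0.28 + 0.24 + 0.05 + 0.10 + 0.12 + 0.25 + 0.03 + 0.22 = 1.34.

1.34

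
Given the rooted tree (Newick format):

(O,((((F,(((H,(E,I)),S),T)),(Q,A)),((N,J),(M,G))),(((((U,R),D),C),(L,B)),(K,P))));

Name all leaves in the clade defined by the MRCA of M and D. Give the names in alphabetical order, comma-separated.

Tracing M: it sits inside (M,G).
Tracing D: it sits inside ((U,R),D).
The smallest clade enclosing both is ((((F,(((H,(E,I)),S),T)),(Q,A)),((N,J),(M,G))),(((((U,R),D),C),(L,B)),(K,P))); the answer is its 20 terminal taxa in alphabetical order.

A, B, C, D, E, F, G, H, I, J, K, L, M, N, P, Q, R, S, T, U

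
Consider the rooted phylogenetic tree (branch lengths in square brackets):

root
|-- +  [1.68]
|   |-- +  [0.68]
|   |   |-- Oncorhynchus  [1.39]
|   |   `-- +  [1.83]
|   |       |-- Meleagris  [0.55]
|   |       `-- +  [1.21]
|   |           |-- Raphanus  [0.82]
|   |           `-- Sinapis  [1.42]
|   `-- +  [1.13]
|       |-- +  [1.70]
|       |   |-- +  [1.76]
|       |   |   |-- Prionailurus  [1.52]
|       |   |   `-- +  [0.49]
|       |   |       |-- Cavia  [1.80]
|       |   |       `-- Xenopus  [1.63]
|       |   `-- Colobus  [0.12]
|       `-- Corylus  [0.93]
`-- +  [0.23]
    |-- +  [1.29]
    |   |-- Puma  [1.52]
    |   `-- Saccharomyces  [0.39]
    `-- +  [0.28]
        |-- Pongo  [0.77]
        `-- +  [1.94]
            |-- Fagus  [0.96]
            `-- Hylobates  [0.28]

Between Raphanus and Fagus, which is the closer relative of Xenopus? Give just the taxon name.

Raphanus

The MRCA of Xenopus and Raphanus subtends ((Oncorhynchus,(Meleagris,(Raphanus,Sinapis))),(((Prionailurus,(Cavia,Xenopus)),Colobus),Corylus)) (9 taxa).
The MRCA of Xenopus and Fagus is the root, subtending the entire tree (14 taxa).
The first is nested inside the second, so Xenopus shares a more recent common ancestor with Raphanus.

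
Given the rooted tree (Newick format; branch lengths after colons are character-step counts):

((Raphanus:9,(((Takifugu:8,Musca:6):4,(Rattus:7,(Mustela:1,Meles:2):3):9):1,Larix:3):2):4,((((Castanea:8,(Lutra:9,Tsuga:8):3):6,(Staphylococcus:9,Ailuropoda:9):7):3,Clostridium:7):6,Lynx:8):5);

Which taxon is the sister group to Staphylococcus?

Ailuropoda

Staphylococcus attaches to the tree at the node subtending (Staphylococcus,Ailuropoda).
The other lineage descending from that same node — the sister group — is the single tip Ailuropoda.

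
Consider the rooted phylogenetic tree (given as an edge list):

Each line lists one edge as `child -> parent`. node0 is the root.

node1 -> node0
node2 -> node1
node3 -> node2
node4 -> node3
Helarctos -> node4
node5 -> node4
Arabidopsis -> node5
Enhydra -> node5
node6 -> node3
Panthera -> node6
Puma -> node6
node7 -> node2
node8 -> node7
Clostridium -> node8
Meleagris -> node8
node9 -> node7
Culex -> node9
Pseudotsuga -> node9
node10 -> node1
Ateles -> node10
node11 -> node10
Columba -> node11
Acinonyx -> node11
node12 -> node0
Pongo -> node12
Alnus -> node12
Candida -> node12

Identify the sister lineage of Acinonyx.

Columba

Acinonyx attaches to the tree at the node subtending (Columba,Acinonyx).
The other lineage descending from that same node — the sister group — is the single tip Columba.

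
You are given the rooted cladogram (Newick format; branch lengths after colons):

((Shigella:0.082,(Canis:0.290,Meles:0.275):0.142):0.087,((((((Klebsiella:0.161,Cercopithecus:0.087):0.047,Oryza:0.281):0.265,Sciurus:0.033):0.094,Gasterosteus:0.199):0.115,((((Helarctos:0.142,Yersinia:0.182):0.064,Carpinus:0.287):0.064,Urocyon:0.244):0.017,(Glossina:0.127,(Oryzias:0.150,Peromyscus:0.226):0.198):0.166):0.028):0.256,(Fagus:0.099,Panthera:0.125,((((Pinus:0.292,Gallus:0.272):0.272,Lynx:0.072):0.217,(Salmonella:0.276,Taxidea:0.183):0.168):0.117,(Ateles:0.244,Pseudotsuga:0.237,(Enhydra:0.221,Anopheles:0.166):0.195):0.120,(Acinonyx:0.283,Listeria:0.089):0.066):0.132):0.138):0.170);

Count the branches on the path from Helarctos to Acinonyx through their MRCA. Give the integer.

10

The MRCA of Helarctos and Acinonyx is the node subtending ((((((Klebsiella,Cercopithecus),Oryza),Sciurus),Gasterosteus),((((Helarctos,Yersinia),Carpinus),Urocyon),(Glossina,(Oryzias,Peromyscus)))),(Fagus,Panthera,((((Pinus,Gallus),Lynx),(Salmonella,Taxidea)),(Ateles,Pseudotsuga,(Enhydra,Anopheles)),(Acinonyx,Listeria)))).
From Helarctos up to that node: 6 branches. From Acinonyx up to the same node: 4 branches. Total: 6 + 4 = 10.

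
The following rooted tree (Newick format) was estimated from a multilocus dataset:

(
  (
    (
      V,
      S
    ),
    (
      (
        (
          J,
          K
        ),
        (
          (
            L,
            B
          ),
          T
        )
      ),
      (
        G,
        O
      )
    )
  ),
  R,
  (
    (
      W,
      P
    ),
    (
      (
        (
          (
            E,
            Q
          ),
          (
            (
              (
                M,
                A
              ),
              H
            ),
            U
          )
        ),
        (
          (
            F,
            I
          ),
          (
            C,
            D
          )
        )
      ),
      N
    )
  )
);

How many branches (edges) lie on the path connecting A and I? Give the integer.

8

The MRCA of A and I is the node subtending (((E,Q),(((M,A),H),U)),((F,I),(C,D))).
From A up to that node: 5 branches. From I up to the same node: 3 branches. Total: 5 + 3 = 8.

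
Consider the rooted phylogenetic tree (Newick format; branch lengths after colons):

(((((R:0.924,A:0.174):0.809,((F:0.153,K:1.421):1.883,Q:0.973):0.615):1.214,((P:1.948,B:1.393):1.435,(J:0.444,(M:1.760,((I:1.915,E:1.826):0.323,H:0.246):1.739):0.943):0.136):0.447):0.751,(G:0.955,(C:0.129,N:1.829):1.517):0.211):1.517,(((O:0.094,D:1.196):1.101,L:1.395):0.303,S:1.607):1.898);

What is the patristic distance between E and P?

8.350

The path runs E → … → MRCA → … → P; the MRCA is the node subtending ((P,B),(J,(M,((I,E),H)))).
Branch lengths along that path: 1.826 + 0.323 + 1.739 + 0.943 + 0.136 + 1.435 + 1.948 = 8.350.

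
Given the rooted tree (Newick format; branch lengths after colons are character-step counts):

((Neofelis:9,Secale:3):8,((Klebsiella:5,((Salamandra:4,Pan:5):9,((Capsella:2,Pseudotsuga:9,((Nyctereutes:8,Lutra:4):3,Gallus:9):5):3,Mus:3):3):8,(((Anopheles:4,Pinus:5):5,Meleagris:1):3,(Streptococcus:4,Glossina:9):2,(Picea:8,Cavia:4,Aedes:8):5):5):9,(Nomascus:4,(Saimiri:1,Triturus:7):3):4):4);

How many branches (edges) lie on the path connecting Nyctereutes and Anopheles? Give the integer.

The MRCA of Nyctereutes and Anopheles is the node subtending (Klebsiella,((Salamandra,Pan),((Capsella,Pseudotsuga,((Nyctereutes,Lutra),Gallus)),Mus)),(((Anopheles,Pinus),Meleagris),(Streptococcus,Glossina),(Picea,Cavia,Aedes))).
From Nyctereutes up to that node: 6 branches. From Anopheles up to the same node: 4 branches. Total: 6 + 4 = 10.

10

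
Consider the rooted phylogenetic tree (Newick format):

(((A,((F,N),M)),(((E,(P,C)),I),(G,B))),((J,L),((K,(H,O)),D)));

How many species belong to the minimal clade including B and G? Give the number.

The MRCA of B and G is the node subtending (G,B).
That clade contains 2 terminal taxa: B, G.

2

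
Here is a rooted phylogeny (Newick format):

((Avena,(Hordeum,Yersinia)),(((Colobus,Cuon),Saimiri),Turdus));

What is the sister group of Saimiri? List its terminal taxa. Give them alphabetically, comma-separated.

Colobus, Cuon

Saimiri attaches to the tree at the node subtending ((Colobus,Cuon),Saimiri).
The other lineage descending from that same node — the sister group — is (Colobus,Cuon); its 2 tips in alphabetical order are the answer.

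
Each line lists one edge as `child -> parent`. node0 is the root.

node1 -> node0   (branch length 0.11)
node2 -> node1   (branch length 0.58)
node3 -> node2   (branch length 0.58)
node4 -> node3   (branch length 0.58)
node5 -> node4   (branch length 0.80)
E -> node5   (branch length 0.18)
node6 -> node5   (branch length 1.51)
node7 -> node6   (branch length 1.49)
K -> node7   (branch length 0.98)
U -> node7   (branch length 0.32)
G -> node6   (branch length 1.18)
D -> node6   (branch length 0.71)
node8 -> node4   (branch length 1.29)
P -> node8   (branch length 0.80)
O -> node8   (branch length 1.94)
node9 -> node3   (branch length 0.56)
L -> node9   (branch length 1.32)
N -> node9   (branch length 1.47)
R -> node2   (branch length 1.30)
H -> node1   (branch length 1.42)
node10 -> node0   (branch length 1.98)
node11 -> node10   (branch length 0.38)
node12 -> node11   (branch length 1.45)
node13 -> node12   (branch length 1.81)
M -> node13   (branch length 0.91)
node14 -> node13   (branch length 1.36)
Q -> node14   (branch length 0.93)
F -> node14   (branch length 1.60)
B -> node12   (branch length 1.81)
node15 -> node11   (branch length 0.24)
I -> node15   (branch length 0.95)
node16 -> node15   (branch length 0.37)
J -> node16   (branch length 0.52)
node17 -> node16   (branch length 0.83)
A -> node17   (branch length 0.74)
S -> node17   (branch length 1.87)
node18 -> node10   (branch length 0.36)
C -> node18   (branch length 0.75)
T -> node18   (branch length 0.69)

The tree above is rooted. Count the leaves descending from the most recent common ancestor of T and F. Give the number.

The MRCA of T and F is the node subtending ((((M,(Q,F)),B),(I,(J,(A,S)))),(C,T)).
That clade contains 10 terminal taxa: A, B, C, F, I, J, M, Q, S, T.

10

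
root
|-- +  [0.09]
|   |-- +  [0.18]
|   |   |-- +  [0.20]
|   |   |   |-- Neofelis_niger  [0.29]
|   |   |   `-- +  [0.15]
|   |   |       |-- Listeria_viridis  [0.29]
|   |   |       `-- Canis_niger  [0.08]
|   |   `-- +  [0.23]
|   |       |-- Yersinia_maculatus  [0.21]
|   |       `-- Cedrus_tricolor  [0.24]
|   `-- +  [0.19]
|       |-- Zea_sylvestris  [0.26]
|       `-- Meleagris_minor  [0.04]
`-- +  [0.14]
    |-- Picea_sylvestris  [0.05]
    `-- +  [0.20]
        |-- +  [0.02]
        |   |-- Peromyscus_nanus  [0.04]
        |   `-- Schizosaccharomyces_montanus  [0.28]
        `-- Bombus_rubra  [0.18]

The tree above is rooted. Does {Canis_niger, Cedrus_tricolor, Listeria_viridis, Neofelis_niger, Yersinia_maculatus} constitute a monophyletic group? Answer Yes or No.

Yes

The most recent common ancestor of these taxa subtends ((Neofelis_niger,(Listeria_viridis,Canis_niger)),(Yersinia_maculatus,Cedrus_tricolor)).
That clade has exactly 5 tips — every listed taxon and nothing else — so the group is monophyletic.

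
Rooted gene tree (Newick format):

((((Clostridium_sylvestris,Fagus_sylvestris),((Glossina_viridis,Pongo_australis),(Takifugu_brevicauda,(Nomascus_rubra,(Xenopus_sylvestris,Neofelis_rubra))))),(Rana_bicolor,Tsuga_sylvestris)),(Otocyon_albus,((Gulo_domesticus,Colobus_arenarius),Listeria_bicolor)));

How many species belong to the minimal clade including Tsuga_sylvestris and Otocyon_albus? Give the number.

14

The MRCA of Tsuga_sylvestris and Otocyon_albus is the root, so the clade is the entire tree.
That clade contains 14 terminal taxa: Clostridium_sylvestris, Colobus_arenarius, Fagus_sylvestris, Glossina_viridis, Gulo_domesticus, Listeria_bicolor, Neofelis_rubra, Nomascus_rubra, Otocyon_albus, Pongo_australis, Rana_bicolor, Takifugu_brevicauda, Tsuga_sylvestris, Xenopus_sylvestris.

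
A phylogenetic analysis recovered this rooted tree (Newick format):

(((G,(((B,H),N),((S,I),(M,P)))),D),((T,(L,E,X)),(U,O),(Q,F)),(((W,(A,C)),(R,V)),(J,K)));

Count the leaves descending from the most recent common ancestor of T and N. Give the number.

The MRCA of T and N is the root, so the clade is the entire tree.
That clade contains 24 terminal taxa: A, B, C, D, E, F, G, H, I, J, K, L, M, N, O, P, Q, R, S, T, U, V, W, X.

24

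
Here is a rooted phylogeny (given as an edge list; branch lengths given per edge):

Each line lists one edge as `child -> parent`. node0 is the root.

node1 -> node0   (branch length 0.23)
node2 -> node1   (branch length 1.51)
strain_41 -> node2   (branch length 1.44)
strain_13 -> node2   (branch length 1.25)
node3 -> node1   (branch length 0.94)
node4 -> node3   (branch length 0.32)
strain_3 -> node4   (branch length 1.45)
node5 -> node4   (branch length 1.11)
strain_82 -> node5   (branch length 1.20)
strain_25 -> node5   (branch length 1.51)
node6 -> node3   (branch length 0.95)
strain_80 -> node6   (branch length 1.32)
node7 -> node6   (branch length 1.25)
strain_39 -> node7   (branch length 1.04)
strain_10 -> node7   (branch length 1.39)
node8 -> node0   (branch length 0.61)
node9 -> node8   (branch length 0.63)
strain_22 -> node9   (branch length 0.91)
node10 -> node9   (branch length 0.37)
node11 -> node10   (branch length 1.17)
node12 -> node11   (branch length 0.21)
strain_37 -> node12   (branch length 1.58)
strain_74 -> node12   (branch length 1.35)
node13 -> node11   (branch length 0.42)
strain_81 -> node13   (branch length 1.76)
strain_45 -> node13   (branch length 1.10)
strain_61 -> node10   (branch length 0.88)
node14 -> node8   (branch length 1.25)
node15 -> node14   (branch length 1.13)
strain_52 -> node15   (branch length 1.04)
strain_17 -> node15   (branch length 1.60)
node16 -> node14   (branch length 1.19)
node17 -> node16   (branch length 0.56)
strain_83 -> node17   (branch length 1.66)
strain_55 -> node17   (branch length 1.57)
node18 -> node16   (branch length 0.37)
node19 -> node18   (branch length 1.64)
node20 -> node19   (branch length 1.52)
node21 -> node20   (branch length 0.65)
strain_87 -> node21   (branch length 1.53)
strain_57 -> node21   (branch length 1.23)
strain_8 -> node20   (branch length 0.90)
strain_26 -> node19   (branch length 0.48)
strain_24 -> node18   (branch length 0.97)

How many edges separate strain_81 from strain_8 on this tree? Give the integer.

11

The MRCA of strain_81 and strain_8 is the node subtending ((strain_22,(((strain_37,strain_74),(strain_81,strain_45)),strain_61)),((strain_52,strain_17),((strain_83,strain_55),((((strain_87,strain_57),strain_8),strain_26),strain_24)))).
From strain_81 up to that node: 5 branches. From strain_8 up to the same node: 6 branches. Total: 5 + 6 = 11.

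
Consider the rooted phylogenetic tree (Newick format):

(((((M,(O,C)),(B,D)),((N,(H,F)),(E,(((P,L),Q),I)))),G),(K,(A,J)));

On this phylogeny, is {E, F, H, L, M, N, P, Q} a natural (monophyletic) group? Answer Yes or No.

The MRCA of the listed taxa subtends (((M,(O,C)),(B,D)),((N,(H,F)),(E,(((P,L),Q),I)))).
That clade also contains B, C, D, I, O, which are not in the proposed group, so the group is not monophyletic.

No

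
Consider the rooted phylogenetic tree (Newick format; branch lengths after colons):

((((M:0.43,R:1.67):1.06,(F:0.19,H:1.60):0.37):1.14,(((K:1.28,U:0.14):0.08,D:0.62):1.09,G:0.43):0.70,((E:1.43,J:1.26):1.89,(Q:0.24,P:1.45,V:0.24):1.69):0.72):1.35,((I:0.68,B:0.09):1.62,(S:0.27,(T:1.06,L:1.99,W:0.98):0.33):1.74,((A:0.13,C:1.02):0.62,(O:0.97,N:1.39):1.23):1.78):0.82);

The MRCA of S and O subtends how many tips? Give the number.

10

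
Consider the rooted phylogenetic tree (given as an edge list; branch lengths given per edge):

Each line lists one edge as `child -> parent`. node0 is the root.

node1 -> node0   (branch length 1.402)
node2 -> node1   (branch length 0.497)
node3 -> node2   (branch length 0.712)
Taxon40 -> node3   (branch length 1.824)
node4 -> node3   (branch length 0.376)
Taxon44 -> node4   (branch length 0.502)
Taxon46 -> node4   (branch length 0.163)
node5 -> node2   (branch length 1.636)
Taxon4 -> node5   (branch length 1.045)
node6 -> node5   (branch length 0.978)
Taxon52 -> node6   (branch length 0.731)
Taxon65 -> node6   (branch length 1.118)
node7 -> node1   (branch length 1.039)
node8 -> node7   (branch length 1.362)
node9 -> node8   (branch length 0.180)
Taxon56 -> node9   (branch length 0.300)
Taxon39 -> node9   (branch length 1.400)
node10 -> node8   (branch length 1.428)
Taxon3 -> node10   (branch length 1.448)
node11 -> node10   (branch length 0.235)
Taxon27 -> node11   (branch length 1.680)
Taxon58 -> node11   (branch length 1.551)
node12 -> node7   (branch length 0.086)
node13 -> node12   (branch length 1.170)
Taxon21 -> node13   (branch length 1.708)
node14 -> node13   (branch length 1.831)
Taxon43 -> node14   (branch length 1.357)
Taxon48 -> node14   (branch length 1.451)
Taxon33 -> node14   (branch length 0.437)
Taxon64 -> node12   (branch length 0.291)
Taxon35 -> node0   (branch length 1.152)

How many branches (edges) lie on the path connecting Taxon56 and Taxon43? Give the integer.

The MRCA of Taxon56 and Taxon43 is the node subtending (((Taxon56,Taxon39),(Taxon3,(Taxon27,Taxon58))),((Taxon21,(Taxon43,Taxon48,Taxon33)),Taxon64)).
From Taxon56 up to that node: 3 branches. From Taxon43 up to the same node: 4 branches. Total: 3 + 4 = 7.

7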